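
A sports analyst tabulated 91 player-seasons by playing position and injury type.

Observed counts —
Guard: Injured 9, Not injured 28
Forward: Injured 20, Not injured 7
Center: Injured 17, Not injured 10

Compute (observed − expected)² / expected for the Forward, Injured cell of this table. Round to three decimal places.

Row total (Forward) = 27; column total (Injured) = 46; N = 91.
Expected count E = 27 × 46 / 91 = 13.6484.
Contribution = (O − E)²/E = (20 − 13.6484)² / 13.6484 = 2.956.

2.956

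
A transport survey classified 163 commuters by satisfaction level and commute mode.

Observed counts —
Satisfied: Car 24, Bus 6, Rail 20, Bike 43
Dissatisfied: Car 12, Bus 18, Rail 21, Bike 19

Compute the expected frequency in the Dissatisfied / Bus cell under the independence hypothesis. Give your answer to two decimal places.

10.31

Row total (Dissatisfied) = 70; column total (Bus) = 24; grand total N = 163.
Expected count = (row total × column total) / N = 70 × 24 / 163 = 10.31.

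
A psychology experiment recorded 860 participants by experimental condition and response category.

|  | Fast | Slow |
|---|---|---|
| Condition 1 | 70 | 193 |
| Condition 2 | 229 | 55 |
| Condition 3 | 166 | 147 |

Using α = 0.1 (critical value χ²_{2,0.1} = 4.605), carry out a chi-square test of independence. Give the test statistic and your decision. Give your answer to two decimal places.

160.65; reject H₀

Row totals: 263, 284, 313. Column totals: 465, 395. Grand total N = 860.
Expected counts (row total × column total / N):
  Condition 1, Fast: 263×465/860 = 142.203
  Condition 1, Slow: 263×395/860 = 120.797
  Condition 2, Fast: 284×465/860 = 153.558
  Condition 2, Slow: 284×395/860 = 130.442
  Condition 3, Fast: 313×465/860 = 169.238
  Condition 3, Slow: 313×395/860 = 143.762
Contributions (O − E)²/E:
  (70 − 142.203)²/142.203 = 36.6608
  (193 − 120.797)²/120.797 = 43.1573
  (229 − 153.558)²/153.558 = 37.0641
  (55 − 130.442)²/130.442 = 43.6324
  (166 − 169.238)²/169.238 = 0.0620
  (147 − 143.762)²/143.762 = 0.0729
χ² = 36.6608 + 43.1573 + 37.0641 + 43.6324 + 0.0620 + 0.0729 = 160.65
df = (3−1)(2−1) = 2. Since 160.65 > 4.605, reject the null hypothesis of independence at α = 0.1.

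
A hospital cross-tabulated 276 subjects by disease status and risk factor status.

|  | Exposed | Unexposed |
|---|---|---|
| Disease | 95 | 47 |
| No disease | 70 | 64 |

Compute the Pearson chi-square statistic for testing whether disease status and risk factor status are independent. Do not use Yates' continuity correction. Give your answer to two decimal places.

Row totals: 142, 134. Column totals: 165, 111. Grand total N = 276.
Expected counts (row total × column total / N):
  Disease, Exposed: 142×165/276 = 84.8913
  Disease, Unexposed: 142×111/276 = 57.1087
  No disease, Exposed: 134×165/276 = 80.1087
  No disease, Unexposed: 134×111/276 = 53.8913
Contributions (O − E)²/E:
  (95 − 84.8913)²/84.8913 = 1.2037
  (47 − 57.1087)²/57.1087 = 1.7893
  (70 − 80.1087)²/80.1087 = 1.2756
  (64 − 53.8913)²/53.8913 = 1.8961
χ² = 1.2037 + 1.7893 + 1.2756 + 1.8961 = 6.16

6.16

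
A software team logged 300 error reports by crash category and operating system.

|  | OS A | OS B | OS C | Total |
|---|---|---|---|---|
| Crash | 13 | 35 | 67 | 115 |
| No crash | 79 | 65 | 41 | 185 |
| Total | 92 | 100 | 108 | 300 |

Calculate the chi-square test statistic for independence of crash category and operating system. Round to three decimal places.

48.938

Grand total N = 300.
Expected counts (row total × column total / N):
  Crash, OS A: 115×92/300 = 35.2667
  Crash, OS B: 115×100/300 = 38.3333
  Crash, OS C: 115×108/300 = 41.4000
  No crash, OS A: 185×92/300 = 56.7333
  No crash, OS B: 185×100/300 = 61.6667
  No crash, OS C: 185×108/300 = 66.6000
Contributions (O − E)²/E:
  (13 − 35.2667)²/35.2667 = 14.0588
  (35 − 38.3333)²/38.3333 = 0.2898
  (67 − 41.4000)²/41.4000 = 15.8300
  (79 − 56.7333)²/56.7333 = 8.7392
  (65 − 61.6667)²/61.6667 = 0.1802
  (41 − 66.6000)²/66.6000 = 9.8402
χ² = 14.0588 + 0.2898 + 15.8300 + 8.7392 + 0.1802 + 9.8402 = 48.938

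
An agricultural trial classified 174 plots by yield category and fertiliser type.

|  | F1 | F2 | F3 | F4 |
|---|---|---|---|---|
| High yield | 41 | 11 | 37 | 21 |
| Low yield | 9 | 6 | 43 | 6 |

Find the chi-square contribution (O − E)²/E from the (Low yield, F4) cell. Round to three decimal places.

Row total (Low yield) = 64; column total (F4) = 27; N = 174.
Expected count E = 64 × 27 / 174 = 9.9310.
Contribution = (O − E)²/E = (6 − 9.9310)² / 9.9310 = 1.556.

1.556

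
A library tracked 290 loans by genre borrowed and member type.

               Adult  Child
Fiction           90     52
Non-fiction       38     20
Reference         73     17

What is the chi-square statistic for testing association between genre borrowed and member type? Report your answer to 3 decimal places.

Row totals: 142, 58, 90. Column totals: 201, 89. Grand total N = 290.
Expected counts (row total × column total / N):
  Fiction, Adult: 142×201/290 = 98.4207
  Fiction, Child: 142×89/290 = 43.5793
  Non-fiction, Adult: 58×201/290 = 40.2000
  Non-fiction, Child: 58×89/290 = 17.8000
  Reference, Adult: 90×201/290 = 62.3793
  Reference, Child: 90×89/290 = 27.6207
Contributions (O − E)²/E:
  (90 − 98.4207)²/98.4207 = 0.7205
  (52 − 43.5793)²/43.5793 = 1.6271
  (38 − 40.2000)²/40.2000 = 0.1204
  (20 − 17.8000)²/17.8000 = 0.2719
  (73 − 62.3793)²/62.3793 = 1.8083
  (17 − 27.6207)²/27.6207 = 4.0839
χ² = 0.7205 + 1.6271 + 0.1204 + 0.2719 + 1.8083 + 4.0839 = 8.632

8.632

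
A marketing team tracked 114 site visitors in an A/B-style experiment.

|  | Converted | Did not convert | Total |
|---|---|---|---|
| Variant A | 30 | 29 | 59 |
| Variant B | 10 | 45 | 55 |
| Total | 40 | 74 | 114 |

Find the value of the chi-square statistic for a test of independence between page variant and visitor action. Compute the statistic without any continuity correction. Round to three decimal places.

Grand total N = 114.
Expected counts (row total × column total / N):
  Variant A, Converted: 59×40/114 = 20.70175
  Variant A, Did not convert: 59×74/114 = 38.29825
  Variant B, Converted: 55×40/114 = 19.29825
  Variant B, Did not convert: 55×74/114 = 35.70175
Contributions (O − E)²/E:
  (30 − 20.70175)²/20.70175 = 4.1763
  (29 − 38.29825)²/38.29825 = 2.2575
  (10 − 19.29825)²/19.29825 = 4.4801
  (45 − 35.70175)²/35.70175 = 2.4217
χ² = 4.1763 + 2.2575 + 4.4801 + 2.4217 = 13.336

13.336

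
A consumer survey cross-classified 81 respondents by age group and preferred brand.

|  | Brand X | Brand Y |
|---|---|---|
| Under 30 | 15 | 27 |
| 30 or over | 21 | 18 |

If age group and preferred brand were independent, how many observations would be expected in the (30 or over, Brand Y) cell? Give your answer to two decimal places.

21.67

Row total (30 or over) = 39; column total (Brand Y) = 45; grand total N = 81.
Expected count = (row total × column total) / N = 39 × 45 / 81 = 21.67.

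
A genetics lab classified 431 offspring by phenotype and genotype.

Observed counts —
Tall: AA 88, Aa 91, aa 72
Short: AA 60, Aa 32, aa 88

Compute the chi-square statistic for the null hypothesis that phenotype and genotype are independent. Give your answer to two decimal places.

24.16

Row totals: 251, 180. Column totals: 148, 123, 160. Grand total N = 431.
Expected counts (row total × column total / N):
  Tall, AA: 251×148/431 = 86.190
  Tall, Aa: 251×123/431 = 71.631
  Tall, aa: 251×160/431 = 93.179
  Short, AA: 180×148/431 = 61.810
  Short, Aa: 180×123/431 = 51.369
  Short, aa: 180×160/431 = 66.821
Contributions (O − E)²/E:
  (88 − 86.190)²/86.190 = 0.0380
  (91 − 71.631)²/71.631 = 5.2374
  (72 − 93.179)²/93.179 = 4.8139
  (60 − 61.810)²/61.810 = 0.0530
  (32 − 51.369)²/51.369 = 7.3032
  (88 − 66.821)²/66.821 = 6.7127
χ² = 0.0380 + 5.2374 + 4.8139 + 0.0530 + 7.3032 + 6.7127 = 24.16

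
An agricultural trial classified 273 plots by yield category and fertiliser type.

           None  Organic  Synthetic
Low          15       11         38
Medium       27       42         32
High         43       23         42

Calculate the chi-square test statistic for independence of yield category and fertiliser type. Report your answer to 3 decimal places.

Row totals: 64, 101, 108. Column totals: 85, 76, 112. Grand total N = 273.
Expected counts (row total × column total / N):
  Low, None: 64×85/273 = 19.9267
  Low, Organic: 64×76/273 = 17.8168
  Low, Synthetic: 64×112/273 = 26.2564
  Medium, None: 101×85/273 = 31.4469
  Medium, Organic: 101×76/273 = 28.1172
  Medium, Synthetic: 101×112/273 = 41.4359
  High, None: 108×85/273 = 33.6264
  High, Organic: 108×76/273 = 30.0659
  High, Synthetic: 108×112/273 = 44.3077
Contributions (O − E)²/E:
  (15 − 19.9267)²/19.9267 = 1.2181
  (11 − 17.8168)²/17.8168 = 2.6081
  (38 − 26.2564)²/26.2564 = 5.2525
  (27 − 31.4469)²/31.4469 = 0.6288
  (42 − 28.1172)²/28.1172 = 6.8546
  (32 − 41.4359)²/41.4359 = 2.1488
  (43 − 33.6264)²/33.6264 = 2.6130
  (23 − 30.0659)²/30.0659 = 1.6606
  (42 − 44.3077)²/44.3077 = 0.1202
χ² = 1.2181 + 2.6081 + 5.2525 + 0.6288 + 6.8546 + 2.1488 + 2.6130 + 1.6606 + 0.1202 = 23.105

23.105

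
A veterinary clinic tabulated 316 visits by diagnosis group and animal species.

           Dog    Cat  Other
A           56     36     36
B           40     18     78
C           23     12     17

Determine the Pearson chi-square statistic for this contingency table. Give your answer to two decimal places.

Row totals: 128, 136, 52. Column totals: 119, 66, 131. Grand total N = 316.
Expected counts (row total × column total / N):
  A, Dog: 128×119/316 = 48.203
  A, Cat: 128×66/316 = 26.734
  A, Other: 128×131/316 = 53.063
  B, Dog: 136×119/316 = 51.215
  B, Cat: 136×66/316 = 28.405
  B, Other: 136×131/316 = 56.380
  C, Dog: 52×119/316 = 19.582
  C, Cat: 52×66/316 = 10.861
  C, Other: 52×131/316 = 21.557
Contributions (O − E)²/E:
  (56 − 48.203)²/48.203 = 1.2612
  (36 − 26.734)²/26.734 = 3.2116
  (36 − 53.063)²/53.063 = 5.4868
  (40 − 51.215)²/51.215 = 2.4558
  (18 − 28.405)²/28.405 = 3.8114
  (78 − 56.380)²/56.380 = 8.2906
  (23 − 19.582)²/19.582 = 0.5966
  (12 − 10.861)²/10.861 = 0.1194
  (17 − 21.557)²/21.557 = 0.9633
χ² = 1.2612 + 3.2116 + 5.4868 + 2.4558 + 3.8114 + 8.2906 + 0.5966 + 0.1194 + 0.9633 = 26.20

26.20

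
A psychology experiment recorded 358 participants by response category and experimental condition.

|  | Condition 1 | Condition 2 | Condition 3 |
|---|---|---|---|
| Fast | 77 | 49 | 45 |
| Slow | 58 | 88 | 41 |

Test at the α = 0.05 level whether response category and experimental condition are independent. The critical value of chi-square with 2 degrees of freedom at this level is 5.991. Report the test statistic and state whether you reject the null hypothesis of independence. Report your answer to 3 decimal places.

13.274; reject H₀

Row totals: 171, 187. Column totals: 135, 137, 86. Grand total N = 358.
Expected counts (row total × column total / N):
  Fast, Condition 1: 171×135/358 = 64.4832
  Fast, Condition 2: 171×137/358 = 65.4385
  Fast, Condition 3: 171×86/358 = 41.0782
  Slow, Condition 1: 187×135/358 = 70.5168
  Slow, Condition 2: 187×137/358 = 71.5615
  Slow, Condition 3: 187×86/358 = 44.9218
Contributions (O − E)²/E:
  (77 − 64.4832)²/64.4832 = 2.4296
  (49 − 65.4385)²/65.4385 = 4.1294
  (45 − 41.0782)²/41.0782 = 0.3744
  (58 − 70.5168)²/70.5168 = 2.2217
  (88 − 71.5615)²/71.5615 = 3.7761
  (41 − 44.9218)²/44.9218 = 0.3424
χ² = 2.4296 + 4.1294 + 0.3744 + 2.2217 + 3.7761 + 0.3424 = 13.274
df = (2−1)(3−1) = 2. Since 13.274 > 5.991, reject the null hypothesis of independence at α = 0.05.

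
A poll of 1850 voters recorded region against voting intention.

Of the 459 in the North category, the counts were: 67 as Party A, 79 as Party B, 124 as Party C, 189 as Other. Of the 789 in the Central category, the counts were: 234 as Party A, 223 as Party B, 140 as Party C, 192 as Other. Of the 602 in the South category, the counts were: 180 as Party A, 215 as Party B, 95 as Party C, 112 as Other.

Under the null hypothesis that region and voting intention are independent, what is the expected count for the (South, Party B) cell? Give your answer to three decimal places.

168.235

Row total (South) = 602; column total (Party B) = 517; grand total N = 1850.
Expected count = (row total × column total) / N = 602 × 517 / 1850 = 168.235.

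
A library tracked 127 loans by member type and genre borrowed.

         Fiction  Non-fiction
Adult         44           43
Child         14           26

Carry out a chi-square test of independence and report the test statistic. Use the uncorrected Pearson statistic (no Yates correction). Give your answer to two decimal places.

2.68

Row totals: 87, 40. Column totals: 58, 69. Grand total N = 127.
Expected counts (row total × column total / N):
  Adult, Fiction: 87×58/127 = 39.732
  Adult, Non-fiction: 87×69/127 = 47.268
  Child, Fiction: 40×58/127 = 18.268
  Child, Non-fiction: 40×69/127 = 21.732
Contributions (O − E)²/E:
  (44 − 39.732)²/39.732 = 0.4585
  (43 − 47.268)²/47.268 = 0.3854
  (14 − 18.268)²/18.268 = 0.9971
  (26 − 21.732)²/21.732 = 0.8382
χ² = 0.4585 + 0.3854 + 0.9971 + 0.8382 = 2.68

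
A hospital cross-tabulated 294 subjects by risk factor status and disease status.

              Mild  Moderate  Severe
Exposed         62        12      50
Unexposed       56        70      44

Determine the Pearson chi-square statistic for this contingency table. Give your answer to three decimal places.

Row totals: 124, 170. Column totals: 118, 82, 94. Grand total N = 294.
Expected counts (row total × column total / N):
  Exposed, Mild: 124×118/294 = 49.7687
  Exposed, Moderate: 124×82/294 = 34.5850
  Exposed, Severe: 124×94/294 = 39.6463
  Unexposed, Mild: 170×118/294 = 68.2313
  Unexposed, Moderate: 170×82/294 = 47.4150
  Unexposed, Severe: 170×94/294 = 54.3537
Contributions (O − E)²/E:
  (62 − 49.7687)²/49.7687 = 3.0060
  (12 − 34.5850)²/34.5850 = 14.7487
  (50 − 39.6463)²/39.6463 = 2.7039
  (56 − 68.2313)²/68.2313 = 2.1926
  (70 − 47.4150)²/47.4150 = 10.7578
  (44 − 54.3537)²/54.3537 = 1.9723
χ² = 3.0060 + 14.7487 + 2.7039 + 2.1926 + 10.7578 + 1.9723 = 35.381

35.381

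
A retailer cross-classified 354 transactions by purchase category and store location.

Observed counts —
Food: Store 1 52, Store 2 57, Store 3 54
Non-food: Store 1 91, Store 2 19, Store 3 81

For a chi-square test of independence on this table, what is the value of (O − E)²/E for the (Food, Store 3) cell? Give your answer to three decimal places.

1.071

Row total (Food) = 163; column total (Store 3) = 135; N = 354.
Expected count E = 163 × 135 / 354 = 62.1610.
Contribution = (O − E)²/E = (54 − 62.1610)² / 62.1610 = 1.071.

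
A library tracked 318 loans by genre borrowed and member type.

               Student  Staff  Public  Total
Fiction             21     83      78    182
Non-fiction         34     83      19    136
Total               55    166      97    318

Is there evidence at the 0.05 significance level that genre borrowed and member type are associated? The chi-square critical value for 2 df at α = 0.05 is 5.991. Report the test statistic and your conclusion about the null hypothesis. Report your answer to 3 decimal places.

32.996; reject H₀

Grand total N = 318.
Expected counts (row total × column total / N):
  Fiction, Student: 182×55/318 = 31.4780
  Fiction, Staff: 182×166/318 = 95.0063
  Fiction, Public: 182×97/318 = 55.5157
  Non-fiction, Student: 136×55/318 = 23.5220
  Non-fiction, Staff: 136×166/318 = 70.9937
  Non-fiction, Public: 136×97/318 = 41.4843
Contributions (O − E)²/E:
  (21 − 31.4780)²/31.4780 = 3.4878
  (83 − 95.0063)²/95.0063 = 1.5173
  (78 − 55.5157)²/55.5157 = 9.1063
  (34 − 23.5220)²/23.5220 = 4.6675
  (83 − 70.9937)²/70.9937 = 2.0305
  (19 − 41.4843)²/41.4843 = 12.1864
χ² = 3.4878 + 1.5173 + 9.1063 + 4.6675 + 2.0305 + 12.1864 = 32.996
df = (2−1)(3−1) = 2. Since 32.996 > 5.991, reject the null hypothesis of independence at α = 0.05.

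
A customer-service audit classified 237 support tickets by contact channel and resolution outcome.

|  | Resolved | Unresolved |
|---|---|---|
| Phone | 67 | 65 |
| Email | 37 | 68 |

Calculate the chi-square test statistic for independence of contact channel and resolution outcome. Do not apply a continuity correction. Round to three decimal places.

Row totals: 132, 105. Column totals: 104, 133. Grand total N = 237.
Expected counts (row total × column total / N):
  Phone, Resolved: 132×104/237 = 57.9241
  Phone, Unresolved: 132×133/237 = 74.0759
  Email, Resolved: 105×104/237 = 46.0759
  Email, Unresolved: 105×133/237 = 58.9241
Contributions (O − E)²/E:
  (67 − 57.9241)²/57.9241 = 1.4221
  (65 − 74.0759)²/74.0759 = 1.1120
  (37 − 46.0759)²/46.0759 = 1.7877
  (68 − 58.9241)²/58.9241 = 1.3979
χ² = 1.4221 + 1.1120 + 1.7877 + 1.3979 = 5.720

5.720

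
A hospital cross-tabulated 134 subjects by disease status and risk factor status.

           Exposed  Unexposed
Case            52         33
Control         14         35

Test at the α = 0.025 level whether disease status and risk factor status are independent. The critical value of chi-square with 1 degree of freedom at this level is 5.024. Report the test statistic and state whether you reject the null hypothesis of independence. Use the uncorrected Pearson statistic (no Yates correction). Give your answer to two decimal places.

Row totals: 85, 49. Column totals: 66, 68. Grand total N = 134.
Expected counts (row total × column total / N):
  Case, Exposed: 85×66/134 = 41.866
  Case, Unexposed: 85×68/134 = 43.134
  Control, Exposed: 49×66/134 = 24.134
  Control, Unexposed: 49×68/134 = 24.866
Contributions (O − E)²/E:
  (52 − 41.866)²/41.866 = 2.4530
  (33 − 43.134)²/43.134 = 2.3809
  (14 − 24.134)²/24.134 = 4.2553
  (35 − 24.866)²/24.866 = 4.1301
χ² = 2.4530 + 2.3809 + 4.2553 + 4.1301 = 13.22
df = (2−1)(2−1) = 1. Since 13.22 > 5.024, reject the null hypothesis of independence at α = 0.025.

13.22; reject H₀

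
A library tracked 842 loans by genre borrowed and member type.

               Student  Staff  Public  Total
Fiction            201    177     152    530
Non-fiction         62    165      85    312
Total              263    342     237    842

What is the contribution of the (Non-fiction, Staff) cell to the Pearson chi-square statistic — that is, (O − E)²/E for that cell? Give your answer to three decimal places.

11.559

Row total (Non-fiction) = 312; column total (Staff) = 342; N = 842.
Expected count E = 312 × 342 / 842 = 126.7268.
Contribution = (O − E)²/E = (165 − 126.7268)² / 126.7268 = 11.559.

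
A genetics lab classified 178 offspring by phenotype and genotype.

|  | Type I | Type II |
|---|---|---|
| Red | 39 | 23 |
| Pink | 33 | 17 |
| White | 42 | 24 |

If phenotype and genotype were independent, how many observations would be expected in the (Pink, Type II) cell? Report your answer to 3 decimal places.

Row total (Pink) = 50; column total (Type II) = 64; grand total N = 178.
Expected count = (row total × column total) / N = 50 × 64 / 178 = 17.978.

17.978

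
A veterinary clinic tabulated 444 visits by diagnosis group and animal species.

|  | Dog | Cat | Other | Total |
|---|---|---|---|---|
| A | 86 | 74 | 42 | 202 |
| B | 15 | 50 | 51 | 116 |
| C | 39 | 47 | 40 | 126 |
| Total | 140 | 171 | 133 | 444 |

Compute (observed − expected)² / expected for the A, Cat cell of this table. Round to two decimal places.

Row total (A) = 202; column total (Cat) = 171; N = 444.
Expected count E = 202 × 171 / 444 = 77.797.
Contribution = (O − E)²/E = (74 − 77.797)² / 77.797 = 0.19.

0.19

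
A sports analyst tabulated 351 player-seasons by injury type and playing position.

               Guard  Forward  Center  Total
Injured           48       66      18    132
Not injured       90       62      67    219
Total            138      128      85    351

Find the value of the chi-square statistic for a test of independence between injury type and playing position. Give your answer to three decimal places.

20.873

Grand total N = 351.
Expected counts (row total × column total / N):
  Injured, Guard: 132×138/351 = 51.8974
  Injured, Forward: 132×128/351 = 48.1368
  Injured, Center: 132×85/351 = 31.9658
  Not injured, Guard: 219×138/351 = 86.1026
  Not injured, Forward: 219×128/351 = 79.8632
  Not injured, Center: 219×85/351 = 53.0342
Contributions (O − E)²/E:
  (48 − 51.8974)²/51.8974 = 0.2927
  (66 − 48.1368)²/48.1368 = 6.6289
  (18 − 31.9658)²/31.9658 = 6.1016
  (90 − 86.1026)²/86.1026 = 0.1764
  (62 − 79.8632)²/79.8632 = 3.9955
  (67 − 53.0342)²/53.0342 = 3.6777
χ² = 0.2927 + 6.6289 + 6.1016 + 0.1764 + 3.9955 + 3.6777 = 20.873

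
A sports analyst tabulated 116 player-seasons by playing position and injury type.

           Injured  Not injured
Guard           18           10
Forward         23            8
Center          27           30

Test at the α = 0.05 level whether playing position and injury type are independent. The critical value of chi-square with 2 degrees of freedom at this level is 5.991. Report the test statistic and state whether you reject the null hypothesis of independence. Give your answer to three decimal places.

Row totals: 28, 31, 57. Column totals: 68, 48. Grand total N = 116.
Expected counts (row total × column total / N):
  Guard, Injured: 28×68/116 = 16.4138
  Guard, Not injured: 28×48/116 = 11.5862
  Forward, Injured: 31×68/116 = 18.1724
  Forward, Not injured: 31×48/116 = 12.8276
  Center, Injured: 57×68/116 = 33.4138
  Center, Not injured: 57×48/116 = 23.5862
Contributions (O − E)²/E:
  (18 − 16.4138)²/16.4138 = 0.1533
  (10 − 11.5862)²/11.5862 = 0.2172
  (23 − 18.1724)²/18.1724 = 1.2825
  (8 − 12.8276)²/12.8276 = 1.8168
  (27 − 33.4138)²/33.4138 = 1.2311
  (30 − 23.5862)²/23.5862 = 1.7441
χ² = 0.1533 + 0.2172 + 1.2825 + 1.8168 + 1.2311 + 1.7441 = 6.445
df = (3−1)(2−1) = 2. Since 6.445 > 5.991, reject the null hypothesis of independence at α = 0.05.

6.445; reject H₀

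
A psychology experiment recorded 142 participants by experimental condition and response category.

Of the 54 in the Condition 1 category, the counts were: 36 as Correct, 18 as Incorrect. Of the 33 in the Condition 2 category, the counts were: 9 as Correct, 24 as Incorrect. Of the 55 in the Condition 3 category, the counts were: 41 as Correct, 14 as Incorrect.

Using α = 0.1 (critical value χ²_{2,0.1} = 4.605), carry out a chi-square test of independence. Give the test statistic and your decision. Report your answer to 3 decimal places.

Row totals: 54, 33, 55. Column totals: 86, 56. Grand total N = 142.
Expected counts (row total × column total / N):
  Condition 1, Correct: 54×86/142 = 32.70423
  Condition 1, Incorrect: 54×56/142 = 21.29577
  Condition 2, Correct: 33×86/142 = 19.98592
  Condition 2, Incorrect: 33×56/142 = 13.01408
  Condition 3, Correct: 55×86/142 = 33.30986
  Condition 3, Incorrect: 55×56/142 = 21.69014
Contributions (O − E)²/E:
  (36 − 32.70423)²/32.70423 = 0.3321
  (18 − 21.29577)²/21.29577 = 0.5101
  (9 − 19.98592)²/19.98592 = 6.0388
  (24 − 13.01408)²/13.01408 = 9.2738
  (41 − 33.30986)²/33.30986 = 1.7754
  (14 − 21.69014)²/21.69014 = 2.7265
χ² = 0.3321 + 0.5101 + 6.0388 + 9.2738 + 1.7754 + 2.7265 = 20.657
df = (3−1)(2−1) = 2. Since 20.657 > 4.605, reject the null hypothesis of independence at α = 0.1.

20.657; reject H₀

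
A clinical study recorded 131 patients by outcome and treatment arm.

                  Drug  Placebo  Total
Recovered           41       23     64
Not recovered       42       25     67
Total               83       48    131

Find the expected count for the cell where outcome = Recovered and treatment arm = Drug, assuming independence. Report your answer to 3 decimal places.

Row total (Recovered) = 64; column total (Drug) = 83; grand total N = 131.
Expected count = (row total × column total) / N = 64 × 83 / 131 = 40.550.

40.550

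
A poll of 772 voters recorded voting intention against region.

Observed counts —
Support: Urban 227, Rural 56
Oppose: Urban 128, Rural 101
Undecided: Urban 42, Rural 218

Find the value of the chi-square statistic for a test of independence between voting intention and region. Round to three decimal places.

225.203

Row totals: 283, 229, 260. Column totals: 397, 375. Grand total N = 772.
Expected counts (row total × column total / N):
  Support, Urban: 283×397/772 = 145.5324
  Support, Rural: 283×375/772 = 137.4676
  Oppose, Urban: 229×397/772 = 117.7630
  Oppose, Rural: 229×375/772 = 111.2370
  Undecided, Urban: 260×397/772 = 133.7047
  Undecided, Rural: 260×375/772 = 126.2953
Contributions (O − E)²/E:
  (227 − 145.5324)²/145.5324 = 45.6048
  (56 − 137.4676)²/137.4676 = 48.2802
  (128 − 117.7630)²/117.7630 = 0.8899
  (101 − 111.2370)²/111.2370 = 0.9421
  (42 − 133.7047)²/133.7047 = 62.8980
  (218 − 126.2953)²/126.2953 = 66.5880
χ² = 45.6048 + 48.2802 + 0.8899 + 0.9421 + 62.8980 + 66.5880 = 225.203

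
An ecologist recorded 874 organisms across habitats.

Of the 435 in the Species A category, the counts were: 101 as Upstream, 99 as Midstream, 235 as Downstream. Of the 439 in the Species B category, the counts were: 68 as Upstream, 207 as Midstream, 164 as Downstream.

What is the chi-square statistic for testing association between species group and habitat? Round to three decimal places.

Row totals: 435, 439. Column totals: 169, 306, 399. Grand total N = 874.
Expected counts (row total × column total / N):
  Species A, Upstream: 435×169/874 = 84.1133
  Species A, Midstream: 435×306/874 = 152.2998
  Species A, Downstream: 435×399/874 = 198.5870
  Species B, Upstream: 439×169/874 = 84.8867
  Species B, Midstream: 439×306/874 = 153.7002
  Species B, Downstream: 439×399/874 = 200.4130
Contributions (O − E)²/E:
  (101 − 84.1133)²/84.1133 = 3.3902
  (99 − 152.2998)²/152.2998 = 18.6531
  (235 − 198.5870)²/198.5870 = 6.6767
  (68 − 84.8867)²/84.8867 = 3.3593
  (207 − 153.7002)²/153.7002 = 18.4832
  (164 − 200.4130)²/200.4130 = 6.6159
χ² = 3.3902 + 18.6531 + 6.6767 + 3.3593 + 18.4832 + 6.6159 = 57.178

57.178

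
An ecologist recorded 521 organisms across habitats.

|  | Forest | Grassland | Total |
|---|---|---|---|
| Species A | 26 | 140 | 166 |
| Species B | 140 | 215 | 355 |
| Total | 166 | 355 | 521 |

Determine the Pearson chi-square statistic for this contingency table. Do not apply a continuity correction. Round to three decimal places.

29.447

Grand total N = 521.
Expected counts (row total × column total / N):
  Species A, Forest: 166×166/521 = 52.8906
  Species A, Grassland: 166×355/521 = 113.1094
  Species B, Forest: 355×166/521 = 113.1094
  Species B, Grassland: 355×355/521 = 241.8906
Contributions (O − E)²/E:
  (26 − 52.8906)²/52.8906 = 13.6717
  (140 − 113.1094)²/113.1094 = 6.3930
  (140 − 113.1094)²/113.1094 = 6.3930
  (215 − 241.8906)²/241.8906 = 2.9894
χ² = 13.6717 + 6.3930 + 6.3930 + 2.9894 = 29.447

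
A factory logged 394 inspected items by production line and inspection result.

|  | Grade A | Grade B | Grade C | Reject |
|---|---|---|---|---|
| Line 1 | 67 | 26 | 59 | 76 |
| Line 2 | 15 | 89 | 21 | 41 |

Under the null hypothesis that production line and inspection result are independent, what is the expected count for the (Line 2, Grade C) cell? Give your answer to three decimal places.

Row total (Line 2) = 166; column total (Grade C) = 80; grand total N = 394.
Expected count = (row total × column total) / N = 166 × 80 / 394 = 33.706.

33.706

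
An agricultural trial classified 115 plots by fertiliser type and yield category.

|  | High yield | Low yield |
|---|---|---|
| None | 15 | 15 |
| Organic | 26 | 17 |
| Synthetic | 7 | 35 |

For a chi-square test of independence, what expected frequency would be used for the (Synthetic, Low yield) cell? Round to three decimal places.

Row total (Synthetic) = 42; column total (Low yield) = 67; grand total N = 115.
Expected count = (row total × column total) / N = 42 × 67 / 115 = 24.470.

24.470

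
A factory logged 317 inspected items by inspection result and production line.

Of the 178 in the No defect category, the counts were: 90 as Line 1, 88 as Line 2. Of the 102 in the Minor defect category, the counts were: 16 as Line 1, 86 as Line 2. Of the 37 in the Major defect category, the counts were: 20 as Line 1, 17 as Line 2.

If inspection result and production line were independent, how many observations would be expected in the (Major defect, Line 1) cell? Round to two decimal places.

Row total (Major defect) = 37; column total (Line 1) = 126; grand total N = 317.
Expected count = (row total × column total) / N = 37 × 126 / 317 = 14.71.

14.71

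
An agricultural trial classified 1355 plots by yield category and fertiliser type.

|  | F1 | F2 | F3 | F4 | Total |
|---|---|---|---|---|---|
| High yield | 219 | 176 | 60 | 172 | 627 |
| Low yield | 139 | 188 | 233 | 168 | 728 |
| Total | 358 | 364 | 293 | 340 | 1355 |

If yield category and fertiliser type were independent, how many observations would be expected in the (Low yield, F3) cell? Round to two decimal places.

157.42

Row total (Low yield) = 728; column total (F3) = 293; grand total N = 1355.
Expected count = (row total × column total) / N = 728 × 293 / 1355 = 157.42.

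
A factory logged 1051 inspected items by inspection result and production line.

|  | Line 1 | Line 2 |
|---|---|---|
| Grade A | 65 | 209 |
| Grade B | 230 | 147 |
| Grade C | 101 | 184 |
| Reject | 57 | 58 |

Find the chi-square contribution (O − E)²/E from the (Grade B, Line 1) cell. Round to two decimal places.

Row total (Grade B) = 377; column total (Line 1) = 453; N = 1051.
Expected count E = 377 × 453 / 1051 = 162.494.
Contribution = (O − E)²/E = (230 − 162.494)² / 162.494 = 28.04.

28.04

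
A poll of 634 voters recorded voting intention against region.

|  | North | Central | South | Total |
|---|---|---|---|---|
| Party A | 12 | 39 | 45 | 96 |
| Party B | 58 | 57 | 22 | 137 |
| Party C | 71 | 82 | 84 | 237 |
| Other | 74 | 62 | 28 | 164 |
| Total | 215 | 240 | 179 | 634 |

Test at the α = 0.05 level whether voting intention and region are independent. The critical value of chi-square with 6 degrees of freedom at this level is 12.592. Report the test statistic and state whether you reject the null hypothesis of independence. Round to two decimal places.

54.99; reject H₀

Grand total N = 634.
Expected counts (row total × column total / N):
  Party A, North: 96×215/634 = 32.555
  Party A, Central: 96×240/634 = 36.341
  Party A, South: 96×179/634 = 27.104
  Party B, North: 137×215/634 = 46.459
  Party B, Central: 137×240/634 = 51.861
  Party B, South: 137×179/634 = 38.680
  Party C, North: 237×215/634 = 80.371
  Party C, Central: 237×240/634 = 89.716
  Party C, South: 237×179/634 = 66.913
  Other, North: 164×215/634 = 55.615
  Other, Central: 164×240/634 = 62.082
  Other, South: 164×179/634 = 46.303
Contributions (O − E)²/E:
  (12 − 32.555)²/32.555 = 12.9783
  (39 − 36.341)²/36.341 = 0.1946
  (45 − 27.104)²/27.104 = 11.8162
  (58 − 46.459)²/46.459 = 2.8669
  (57 − 51.861)²/51.861 = 0.5092
  (22 − 38.680)²/38.680 = 7.1929
  (71 − 80.371)²/80.371 = 1.0926
  (82 − 89.716)²/89.716 = 0.6636
  (84 − 66.913)²/66.913 = 4.3634
  (74 − 55.615)²/55.615 = 6.0776
  (62 − 62.082)²/62.082 = 0.0001
  (28 − 46.303)²/46.303 = 7.2349
χ² = 12.9783 + 0.1946 + 11.8162 + 2.8669 + 0.5092 + 7.1929 + 1.0926 + 0.6636 + 4.3634 + 6.0776 + 0.0001 + 7.2349 = 54.99
df = (4−1)(3−1) = 6. Since 54.99 > 12.592, reject the null hypothesis of independence at α = 0.05.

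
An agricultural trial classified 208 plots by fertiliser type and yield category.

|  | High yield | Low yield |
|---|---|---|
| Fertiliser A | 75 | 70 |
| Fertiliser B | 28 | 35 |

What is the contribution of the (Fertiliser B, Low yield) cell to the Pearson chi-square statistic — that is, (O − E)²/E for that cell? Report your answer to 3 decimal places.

Row total (Fertiliser B) = 63; column total (Low yield) = 105; N = 208.
Expected count E = 63 × 105 / 208 = 31.8029.
Contribution = (O − E)²/E = (35 − 31.8029)² / 31.8029 = 0.321.

0.321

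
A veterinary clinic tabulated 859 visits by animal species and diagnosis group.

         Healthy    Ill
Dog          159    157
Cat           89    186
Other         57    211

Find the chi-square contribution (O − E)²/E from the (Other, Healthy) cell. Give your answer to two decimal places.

Row total (Other) = 268; column total (Healthy) = 305; N = 859.
Expected count E = 268 × 305 / 859 = 95.1572.
Contribution = (O − E)²/E = (57 − 95.1572)² / 95.1572 = 15.30.

15.30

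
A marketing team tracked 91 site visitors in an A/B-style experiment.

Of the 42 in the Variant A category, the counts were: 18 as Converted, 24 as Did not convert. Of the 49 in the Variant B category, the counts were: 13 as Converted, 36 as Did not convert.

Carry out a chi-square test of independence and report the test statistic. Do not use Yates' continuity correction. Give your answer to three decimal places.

Row totals: 42, 49. Column totals: 31, 60. Grand total N = 91.
Expected counts (row total × column total / N):
  Variant A, Converted: 42×31/91 = 14.3077
  Variant A, Did not convert: 42×60/91 = 27.6923
  Variant B, Converted: 49×31/91 = 16.6923
  Variant B, Did not convert: 49×60/91 = 32.3077
Contributions (O − E)²/E:
  (18 − 14.3077)²/14.3077 = 0.9528
  (24 − 27.6923)²/27.6923 = 0.4923
  (13 − 16.6923)²/16.6923 = 0.8167
  (36 − 32.3077)²/32.3077 = 0.4220
χ² = 0.9528 + 0.4923 + 0.8167 + 0.4220 = 2.684

2.684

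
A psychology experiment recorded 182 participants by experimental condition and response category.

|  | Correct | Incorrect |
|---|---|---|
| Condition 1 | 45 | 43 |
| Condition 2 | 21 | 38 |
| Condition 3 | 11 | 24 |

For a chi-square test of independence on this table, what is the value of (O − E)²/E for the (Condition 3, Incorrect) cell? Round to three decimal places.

0.718

Row total (Condition 3) = 35; column total (Incorrect) = 105; N = 182.
Expected count E = 35 × 105 / 182 = 20.1923.
Contribution = (O − E)²/E = (24 − 20.1923)² / 20.1923 = 0.718.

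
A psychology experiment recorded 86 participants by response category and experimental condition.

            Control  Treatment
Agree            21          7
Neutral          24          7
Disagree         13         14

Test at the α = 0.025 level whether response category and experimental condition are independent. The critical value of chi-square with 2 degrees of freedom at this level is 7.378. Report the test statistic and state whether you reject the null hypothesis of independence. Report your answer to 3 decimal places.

6.711; fail to reject H₀

Row totals: 28, 31, 27. Column totals: 58, 28. Grand total N = 86.
Expected counts (row total × column total / N):
  Agree, Control: 28×58/86 = 18.8837
  Agree, Treatment: 28×28/86 = 9.1163
  Neutral, Control: 31×58/86 = 20.9070
  Neutral, Treatment: 31×28/86 = 10.0930
  Disagree, Control: 27×58/86 = 18.2093
  Disagree, Treatment: 27×28/86 = 8.7907
Contributions (O − E)²/E:
  (21 − 18.8837)²/18.8837 = 0.2372
  (7 − 9.1163)²/9.1163 = 0.4913
  (24 − 20.9070)²/20.9070 = 0.4576
  (7 − 10.0930)²/10.0930 = 0.9478
  (13 − 18.2093)²/18.2093 = 1.4903
  (14 − 8.7907)²/8.7907 = 3.0870
χ² = 0.2372 + 0.4913 + 0.4576 + 0.9478 + 1.4903 + 3.0870 = 6.711
df = (3−1)(2−1) = 2. Since 6.711 < 7.378, fail to reject the null hypothesis of independence at α = 0.025.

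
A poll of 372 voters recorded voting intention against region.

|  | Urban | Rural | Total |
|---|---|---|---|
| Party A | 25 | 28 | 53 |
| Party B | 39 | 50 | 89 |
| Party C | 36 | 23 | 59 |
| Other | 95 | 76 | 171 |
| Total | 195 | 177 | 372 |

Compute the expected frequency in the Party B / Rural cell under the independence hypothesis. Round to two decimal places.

Row total (Party B) = 89; column total (Rural) = 177; grand total N = 372.
Expected count = (row total × column total) / N = 89 × 177 / 372 = 42.35.

42.35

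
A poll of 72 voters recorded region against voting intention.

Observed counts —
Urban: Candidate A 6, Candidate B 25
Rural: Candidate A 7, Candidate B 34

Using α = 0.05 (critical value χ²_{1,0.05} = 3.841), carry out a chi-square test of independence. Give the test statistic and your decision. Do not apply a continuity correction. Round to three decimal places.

0.062; fail to reject H₀

Row totals: 31, 41. Column totals: 13, 59. Grand total N = 72.
Expected counts (row total × column total / N):
  Urban, Candidate A: 31×13/72 = 5.5972
  Urban, Candidate B: 31×59/72 = 25.4028
  Rural, Candidate A: 41×13/72 = 7.4028
  Rural, Candidate B: 41×59/72 = 33.5972
Contributions (O − E)²/E:
  (6 − 5.5972)²/5.5972 = 0.0290
  (25 − 25.4028)²/25.4028 = 0.0064
  (7 − 7.4028)²/7.4028 = 0.0219
  (34 − 33.5972)²/33.5972 = 0.0048
χ² = 0.0290 + 0.0064 + 0.0219 + 0.0048 = 0.062
df = (2−1)(2−1) = 1. Since 0.062 < 3.841, fail to reject the null hypothesis of independence at α = 0.05.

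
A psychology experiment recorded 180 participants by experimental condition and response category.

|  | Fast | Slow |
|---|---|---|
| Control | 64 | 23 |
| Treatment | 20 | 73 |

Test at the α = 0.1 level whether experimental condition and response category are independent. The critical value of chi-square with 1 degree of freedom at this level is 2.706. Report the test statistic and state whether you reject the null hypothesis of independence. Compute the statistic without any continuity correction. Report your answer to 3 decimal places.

48.944; reject H₀

Row totals: 87, 93. Column totals: 84, 96. Grand total N = 180.
Expected counts (row total × column total / N):
  Control, Fast: 87×84/180 = 40.6000
  Control, Slow: 87×96/180 = 46.4000
  Treatment, Fast: 93×84/180 = 43.4000
  Treatment, Slow: 93×96/180 = 49.6000
Contributions (O − E)²/E:
  (64 − 40.6000)²/40.6000 = 13.4867
  (23 − 46.4000)²/46.4000 = 11.8009
  (20 − 43.4000)²/43.4000 = 12.6166
  (73 − 49.6000)²/49.6000 = 11.0395
χ² = 13.4867 + 11.8009 + 12.6166 + 11.0395 = 48.944
df = (2−1)(2−1) = 1. Since 48.944 > 2.706, reject the null hypothesis of independence at α = 0.1.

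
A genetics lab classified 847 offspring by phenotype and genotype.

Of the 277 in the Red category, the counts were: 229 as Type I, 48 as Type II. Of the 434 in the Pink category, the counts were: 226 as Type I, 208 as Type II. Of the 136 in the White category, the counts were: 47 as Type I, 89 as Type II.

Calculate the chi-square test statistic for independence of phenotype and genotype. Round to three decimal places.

106.547

Row totals: 277, 434, 136. Column totals: 502, 345. Grand total N = 847.
Expected counts (row total × column total / N):
  Red, Type I: 277×502/847 = 164.1724
  Red, Type II: 277×345/847 = 112.8276
  Pink, Type I: 434×502/847 = 257.2231
  Pink, Type II: 434×345/847 = 176.7769
  White, Type I: 136×502/847 = 80.6045
  White, Type II: 136×345/847 = 55.3955
Contributions (O − E)²/E:
  (229 − 164.1724)²/164.1724 = 25.5988
  (48 − 112.8276)²/112.8276 = 37.2481
  (226 − 257.2231)²/257.2231 = 3.7900
  (208 − 176.7769)²/176.7769 = 5.5148
  (47 − 80.6045)²/80.6045 = 14.0099
  (89 − 55.3955)²/55.3955 = 20.3855
χ² = 25.5988 + 37.2481 + 3.7900 + 5.5148 + 14.0099 + 20.3855 = 106.547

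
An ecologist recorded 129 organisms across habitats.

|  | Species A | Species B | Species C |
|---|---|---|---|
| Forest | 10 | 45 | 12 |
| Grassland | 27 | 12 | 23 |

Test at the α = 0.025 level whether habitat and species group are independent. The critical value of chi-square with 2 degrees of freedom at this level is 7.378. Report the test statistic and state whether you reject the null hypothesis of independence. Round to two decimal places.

Row totals: 67, 62. Column totals: 37, 57, 35. Grand total N = 129.
Expected counts (row total × column total / N):
  Forest, Species A: 67×37/129 = 19.217
  Forest, Species B: 67×57/129 = 29.605
  Forest, Species C: 67×35/129 = 18.178
  Grassland, Species A: 62×37/129 = 17.783
  Grassland, Species B: 62×57/129 = 27.395
  Grassland, Species C: 62×35/129 = 16.822
Contributions (O − E)²/E:
  (10 − 19.217)²/19.217 = 4.4207
  (45 − 29.605)²/29.605 = 8.0056
  (12 − 18.178)²/18.178 = 2.0997
  (27 − 17.783)²/17.783 = 4.7772
  (12 − 27.395)²/27.395 = 8.6514
  (23 − 16.822)²/16.822 = 2.2689
χ² = 4.4207 + 8.0056 + 2.0997 + 4.7772 + 8.6514 + 2.2689 = 30.22
df = (2−1)(3−1) = 2. Since 30.22 > 7.378, reject the null hypothesis of independence at α = 0.025.

30.22; reject H₀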